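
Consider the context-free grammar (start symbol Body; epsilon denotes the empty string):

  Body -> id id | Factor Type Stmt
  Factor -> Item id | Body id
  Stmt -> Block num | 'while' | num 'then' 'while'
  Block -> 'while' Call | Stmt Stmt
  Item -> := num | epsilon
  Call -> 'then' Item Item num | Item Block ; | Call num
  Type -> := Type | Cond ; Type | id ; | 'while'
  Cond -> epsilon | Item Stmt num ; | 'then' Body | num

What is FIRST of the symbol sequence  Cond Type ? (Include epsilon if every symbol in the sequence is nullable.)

Add FIRST(Cond)\{epsilon} = { 'then', 'while', :=, num }; Cond is nullable, continue.
Add FIRST(Type) = { 'then', 'while', :=, ;, id, num }; Type is not nullable, stop.

{ 'then', 'while', :=, ;, id, num }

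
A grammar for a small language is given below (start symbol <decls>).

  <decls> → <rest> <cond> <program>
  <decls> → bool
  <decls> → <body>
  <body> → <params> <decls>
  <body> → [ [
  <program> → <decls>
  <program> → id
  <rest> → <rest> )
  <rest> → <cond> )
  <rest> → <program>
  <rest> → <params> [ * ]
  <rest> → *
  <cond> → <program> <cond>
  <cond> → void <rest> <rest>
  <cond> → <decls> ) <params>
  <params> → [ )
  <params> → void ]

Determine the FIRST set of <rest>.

From <rest> → <rest> ): add FIRST(<rest>) = { *, [, bool, id, void }.
From <rest> → <cond> ): add FIRST(<cond>) = { *, [, bool, id, void }.
From <rest> → <program>: add FIRST(<program>) = { *, [, bool, id, void }.
From <rest> → <params> [ * ]: add FIRST(<params>) = { [, void }.
<rest> → * contributes {*}.
Union: FIRST(<rest>) = { *, [, bool, id, void }.

{ *, [, bool, id, void }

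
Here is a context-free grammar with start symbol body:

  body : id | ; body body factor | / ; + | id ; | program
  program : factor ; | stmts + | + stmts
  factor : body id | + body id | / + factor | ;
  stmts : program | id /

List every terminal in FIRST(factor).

From factor : body id: add FIRST(body) = { +, /, ;, id }.
factor : + body id contributes {+}.
factor : / + factor contributes {/}.
factor : ; contributes {;}.
Union: FIRST(factor) = { +, /, ;, id }.

{ +, /, ;, id }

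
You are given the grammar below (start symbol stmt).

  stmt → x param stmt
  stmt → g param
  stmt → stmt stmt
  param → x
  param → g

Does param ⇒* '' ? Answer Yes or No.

No

No nonterminal in this grammar is nullable.
No production of param has an RHS whose symbols are all nullable, so param is not nullable.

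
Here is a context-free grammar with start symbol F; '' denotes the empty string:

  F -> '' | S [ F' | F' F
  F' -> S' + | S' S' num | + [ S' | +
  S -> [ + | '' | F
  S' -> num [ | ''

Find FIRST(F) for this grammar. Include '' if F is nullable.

{ +, [, num, '' }

F -> '' contributes ''.
From F -> S [ F': S nullable, take FIRST(S) ∪ {[} = { +, [, num }.
From F -> F' F: add FIRST(F') = { +, num }.
Union: FIRST(F) = { +, [, num, '' }.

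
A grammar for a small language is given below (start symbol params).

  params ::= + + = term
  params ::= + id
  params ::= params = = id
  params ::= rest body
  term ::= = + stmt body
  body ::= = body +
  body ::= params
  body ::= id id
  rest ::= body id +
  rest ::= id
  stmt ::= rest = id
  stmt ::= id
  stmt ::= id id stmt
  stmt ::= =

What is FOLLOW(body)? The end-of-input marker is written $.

In params ::= rest body: body is at the end, add FOLLOW(params) = { $, +, =, id }.
In term ::= = + stmt body: body is at the end, add FOLLOW(term) = { $, +, =, id }.
In body ::= = body +: add FIRST(+) = { + }.
In rest ::= body id +: add FIRST(id +) = { id }.
Union: FOLLOW(body) = { $, +, =, id }.

{ $, +, =, id }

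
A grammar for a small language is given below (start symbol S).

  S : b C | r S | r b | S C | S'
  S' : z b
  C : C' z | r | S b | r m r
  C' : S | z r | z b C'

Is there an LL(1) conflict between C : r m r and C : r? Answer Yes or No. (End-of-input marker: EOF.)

FIRST(r m r) = { r } and FIRST(r) = { r }.
Both contain r, so the two alternatives are not disjoint — LL(1) conflict.

Yes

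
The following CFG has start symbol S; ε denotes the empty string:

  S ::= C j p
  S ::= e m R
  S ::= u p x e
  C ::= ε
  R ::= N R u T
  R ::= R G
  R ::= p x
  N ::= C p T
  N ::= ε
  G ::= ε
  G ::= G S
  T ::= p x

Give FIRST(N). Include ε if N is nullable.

{ p, ε }

From N ::= C p T: C nullable, take FIRST(C) ∪ {p} = { p }.
N ::= ε contributes ε.
Union: FIRST(N) = { p, ε }.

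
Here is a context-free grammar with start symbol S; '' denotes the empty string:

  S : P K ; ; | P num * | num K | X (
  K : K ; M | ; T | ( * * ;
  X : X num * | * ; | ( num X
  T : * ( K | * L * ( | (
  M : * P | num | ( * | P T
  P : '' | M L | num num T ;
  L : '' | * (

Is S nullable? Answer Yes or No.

Nullable nonterminals: L, P.
No production of S has an RHS whose symbols are all nullable, so S is not nullable.

No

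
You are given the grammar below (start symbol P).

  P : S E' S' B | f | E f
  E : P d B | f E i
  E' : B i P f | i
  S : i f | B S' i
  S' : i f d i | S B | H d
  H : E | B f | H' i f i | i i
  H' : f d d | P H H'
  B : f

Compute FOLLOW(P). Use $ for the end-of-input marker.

P is the start symbol, so $ ∈ FOLLOW(P).
In E : P d B: add FIRST(d B) = { d }.
In E' : B i P f: add FIRST(f) = { f }.
In H' : P H H': add FIRST(H H') = { f, i }.
Union: FOLLOW(P) = { $, d, f, i }.

{ $, d, f, i }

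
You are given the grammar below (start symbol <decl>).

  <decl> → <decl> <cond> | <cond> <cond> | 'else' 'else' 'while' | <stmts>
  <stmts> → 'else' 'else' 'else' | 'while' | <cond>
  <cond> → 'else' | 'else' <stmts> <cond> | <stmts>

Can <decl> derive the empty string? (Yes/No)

No

No nonterminal in this grammar is nullable.
No production of <decl> has an RHS whose symbols are all nullable, so <decl> is not nullable.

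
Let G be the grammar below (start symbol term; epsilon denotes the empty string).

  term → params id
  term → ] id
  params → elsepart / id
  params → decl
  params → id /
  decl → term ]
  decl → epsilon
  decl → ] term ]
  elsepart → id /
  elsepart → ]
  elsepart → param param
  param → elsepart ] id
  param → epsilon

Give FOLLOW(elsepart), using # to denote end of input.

{ /, ] }

In params → elsepart / id: add FIRST(/ id) = { / }.
In param → elsepart ] id: add FIRST(] id) = { ] }.
Union: FOLLOW(elsepart) = { /, ] }.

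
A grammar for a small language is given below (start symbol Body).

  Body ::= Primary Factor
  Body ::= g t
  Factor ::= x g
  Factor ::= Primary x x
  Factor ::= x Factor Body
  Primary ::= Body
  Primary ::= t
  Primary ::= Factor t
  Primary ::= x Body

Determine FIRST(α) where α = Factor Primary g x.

Add FIRST(Factor) = { g, t, x }; Factor is not nullable, stop.

{ g, t, x }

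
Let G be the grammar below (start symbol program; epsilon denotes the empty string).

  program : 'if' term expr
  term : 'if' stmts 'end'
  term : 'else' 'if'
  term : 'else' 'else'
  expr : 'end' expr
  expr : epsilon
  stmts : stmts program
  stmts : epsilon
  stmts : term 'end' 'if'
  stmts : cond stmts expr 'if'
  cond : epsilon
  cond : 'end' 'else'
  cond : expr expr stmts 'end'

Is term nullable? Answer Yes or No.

No

Nullable nonterminals: cond, expr, stmts.
No production of term has an RHS whose symbols are all nullable, so term is not nullable.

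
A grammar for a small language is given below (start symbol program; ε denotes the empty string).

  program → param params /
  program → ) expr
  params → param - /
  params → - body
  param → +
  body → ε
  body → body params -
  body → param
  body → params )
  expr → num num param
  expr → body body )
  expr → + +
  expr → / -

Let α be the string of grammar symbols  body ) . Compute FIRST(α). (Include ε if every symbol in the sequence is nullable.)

Add FIRST(body)\{ε} = { +, - }; body is nullable, continue.
) is a terminal; add {)} and stop.

{ ), +, - }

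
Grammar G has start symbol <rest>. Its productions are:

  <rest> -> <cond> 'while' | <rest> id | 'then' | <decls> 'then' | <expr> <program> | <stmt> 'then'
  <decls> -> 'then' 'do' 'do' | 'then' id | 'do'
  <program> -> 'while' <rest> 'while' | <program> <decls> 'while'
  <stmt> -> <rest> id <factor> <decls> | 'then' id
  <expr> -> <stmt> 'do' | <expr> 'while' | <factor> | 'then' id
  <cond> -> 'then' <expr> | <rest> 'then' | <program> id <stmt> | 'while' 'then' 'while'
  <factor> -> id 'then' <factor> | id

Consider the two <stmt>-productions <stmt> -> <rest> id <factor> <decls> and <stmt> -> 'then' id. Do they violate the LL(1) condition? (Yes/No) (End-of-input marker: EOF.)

FIRST(<rest> id <factor> <decls>) = { 'do', 'then', 'while', id } and FIRST('then' id) = { 'then' }.
Both contain 'then', so the two alternatives are not disjoint — LL(1) conflict.

Yes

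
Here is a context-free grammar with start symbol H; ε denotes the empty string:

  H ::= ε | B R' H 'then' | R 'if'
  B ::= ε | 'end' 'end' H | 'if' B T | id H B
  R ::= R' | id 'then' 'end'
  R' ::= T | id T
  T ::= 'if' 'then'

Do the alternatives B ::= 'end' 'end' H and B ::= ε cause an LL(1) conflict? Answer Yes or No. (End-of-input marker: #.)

No

FIRST('end' 'end' H) = { 'end' } and FIRST(ε) = { ε }.
The second is nullable but FOLLOW(B) = { 'if', id } is disjoint from FIRST of the first.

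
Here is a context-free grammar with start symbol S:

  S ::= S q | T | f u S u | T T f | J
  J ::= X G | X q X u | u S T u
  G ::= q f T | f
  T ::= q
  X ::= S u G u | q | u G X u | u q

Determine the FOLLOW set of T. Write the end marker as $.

In S ::= T: T is at the end, add FOLLOW(S) = { $, q, u }.
In S ::= T T f: add FIRST(T f) = { q }.
In S ::= T T f: add FIRST(f) = { f }.
In J ::= u S T u: add FIRST(u) = { u }.
In G ::= q f T: T is at the end, add FOLLOW(G) = { $, f, q, u }.
Union: FOLLOW(T) = { $, f, q, u }.

{ $, f, q, u }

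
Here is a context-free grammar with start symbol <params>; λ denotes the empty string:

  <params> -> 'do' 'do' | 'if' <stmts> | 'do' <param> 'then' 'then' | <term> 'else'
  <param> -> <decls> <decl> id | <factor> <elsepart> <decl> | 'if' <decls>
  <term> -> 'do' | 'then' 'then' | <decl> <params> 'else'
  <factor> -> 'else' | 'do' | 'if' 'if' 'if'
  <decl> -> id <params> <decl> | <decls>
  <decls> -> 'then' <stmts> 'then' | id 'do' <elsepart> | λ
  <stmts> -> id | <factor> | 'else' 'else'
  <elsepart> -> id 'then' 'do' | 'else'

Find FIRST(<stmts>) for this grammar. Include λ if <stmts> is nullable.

{ 'do', 'else', 'if', id }

<stmts> -> id contributes {id}.
From <stmts> -> <factor>: add FIRST(<factor>) = { 'do', 'else', 'if' }.
<stmts> -> 'else' 'else' contributes {'else'}.
Union: FIRST(<stmts>) = { 'do', 'else', 'if', id }.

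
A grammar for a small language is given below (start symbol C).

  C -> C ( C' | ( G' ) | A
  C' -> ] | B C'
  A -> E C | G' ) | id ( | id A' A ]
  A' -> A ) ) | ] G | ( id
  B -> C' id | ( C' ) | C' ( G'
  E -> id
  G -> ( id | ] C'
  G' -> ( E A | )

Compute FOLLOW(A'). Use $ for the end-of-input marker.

{ (, ), id }

In A -> id A' A ]: add FIRST(A ]) = { (, ), id }.
Union: FOLLOW(A') = { (, ), id }.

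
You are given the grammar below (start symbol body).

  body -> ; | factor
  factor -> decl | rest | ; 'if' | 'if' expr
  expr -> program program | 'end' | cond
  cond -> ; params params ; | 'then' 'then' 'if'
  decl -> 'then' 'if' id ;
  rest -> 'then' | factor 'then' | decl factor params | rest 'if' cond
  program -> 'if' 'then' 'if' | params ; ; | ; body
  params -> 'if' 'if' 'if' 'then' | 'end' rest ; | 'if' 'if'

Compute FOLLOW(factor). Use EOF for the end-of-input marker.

In body -> factor: factor is at the end, add FOLLOW(body) = { EOF, 'end', 'if', 'then', ; }.
In rest -> factor 'then': add FIRST('then') = { 'then' }.
In rest -> decl factor params: add FIRST(params) = { 'end', 'if' }.
Union: FOLLOW(factor) = { EOF, 'end', 'if', 'then', ; }.

{ EOF, 'end', 'if', 'then', ; }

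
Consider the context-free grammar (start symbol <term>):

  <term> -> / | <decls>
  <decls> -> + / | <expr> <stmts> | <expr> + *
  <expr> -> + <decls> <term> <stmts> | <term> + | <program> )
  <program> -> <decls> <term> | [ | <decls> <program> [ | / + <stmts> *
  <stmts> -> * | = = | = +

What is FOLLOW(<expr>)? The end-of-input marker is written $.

In <decls> -> <expr> <stmts>: add FIRST(<stmts>) = { *, = }.
In <decls> -> <expr> + *: add FIRST(+ *) = { + }.
Union: FOLLOW(<expr>) = { *, +, = }.

{ *, +, = }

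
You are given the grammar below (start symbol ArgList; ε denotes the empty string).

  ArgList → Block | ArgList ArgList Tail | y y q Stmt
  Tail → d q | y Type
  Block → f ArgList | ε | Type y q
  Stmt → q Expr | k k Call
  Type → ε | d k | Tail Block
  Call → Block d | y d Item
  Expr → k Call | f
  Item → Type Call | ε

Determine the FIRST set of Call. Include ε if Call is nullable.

{ d, f, y }

From Call → Block d: Block nullable, take FIRST(Block) ∪ {d} = { d, f, y }.
Call → y d Item contributes {y}.
Union: FIRST(Call) = { d, f, y }.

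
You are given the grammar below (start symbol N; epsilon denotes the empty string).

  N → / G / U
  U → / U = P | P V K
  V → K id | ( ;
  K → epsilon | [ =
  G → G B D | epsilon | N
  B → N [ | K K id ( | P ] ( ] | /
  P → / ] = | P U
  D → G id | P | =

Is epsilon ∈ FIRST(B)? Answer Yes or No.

Nullable nonterminals: G, K.
No production of B has an RHS whose symbols are all nullable, so B is not nullable.

No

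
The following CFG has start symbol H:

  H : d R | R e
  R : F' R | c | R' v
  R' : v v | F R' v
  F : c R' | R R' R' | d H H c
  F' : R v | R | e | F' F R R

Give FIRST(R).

From R : F' R: add FIRST(F') = { c, d, e, v }.
R : c contributes {c}.
From R : R' v: add FIRST(R') = { c, d, e, v }.
Union: FIRST(R) = { c, d, e, v }.

{ c, d, e, v }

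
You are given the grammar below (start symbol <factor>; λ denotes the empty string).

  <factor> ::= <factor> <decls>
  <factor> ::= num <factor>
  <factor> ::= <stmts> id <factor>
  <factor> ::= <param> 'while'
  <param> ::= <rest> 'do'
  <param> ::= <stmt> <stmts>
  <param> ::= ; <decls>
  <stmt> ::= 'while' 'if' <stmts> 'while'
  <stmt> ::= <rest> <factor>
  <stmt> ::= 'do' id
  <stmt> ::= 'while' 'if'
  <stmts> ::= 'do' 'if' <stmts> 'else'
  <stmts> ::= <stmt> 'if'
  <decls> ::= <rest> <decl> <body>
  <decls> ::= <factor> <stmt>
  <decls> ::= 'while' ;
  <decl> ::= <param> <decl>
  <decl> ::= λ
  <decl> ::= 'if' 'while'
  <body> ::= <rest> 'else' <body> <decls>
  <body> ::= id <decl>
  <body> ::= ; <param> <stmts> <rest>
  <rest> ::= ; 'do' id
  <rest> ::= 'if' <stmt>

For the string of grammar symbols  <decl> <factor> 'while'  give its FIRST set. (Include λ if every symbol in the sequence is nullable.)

Add FIRST(<decl>)\{λ} = { 'do', 'if', 'while', ; }; <decl> is nullable, continue.
Add FIRST(<factor>) = { 'do', 'if', 'while', ;, num }; <factor> is not nullable, stop.

{ 'do', 'if', 'while', ;, num }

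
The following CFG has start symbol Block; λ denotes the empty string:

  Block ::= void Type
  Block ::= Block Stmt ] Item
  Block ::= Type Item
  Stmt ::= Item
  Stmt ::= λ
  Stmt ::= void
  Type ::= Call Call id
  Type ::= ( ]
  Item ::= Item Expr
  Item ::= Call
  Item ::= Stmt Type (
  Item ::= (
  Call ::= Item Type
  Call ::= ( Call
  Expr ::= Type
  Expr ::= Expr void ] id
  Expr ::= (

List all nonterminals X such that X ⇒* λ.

{ Stmt }

Directly nullable (have an λ-production): Stmt.
No other nonterminal has a production whose RHS symbols are all nullable.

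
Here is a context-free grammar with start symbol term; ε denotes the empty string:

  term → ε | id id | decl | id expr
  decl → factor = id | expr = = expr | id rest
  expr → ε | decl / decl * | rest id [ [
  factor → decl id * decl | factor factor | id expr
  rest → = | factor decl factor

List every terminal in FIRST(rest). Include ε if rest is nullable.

rest → = contributes {=}.
From rest → factor decl factor: add FIRST(factor) = { =, id }.
Union: FIRST(rest) = { =, id }.

{ =, id }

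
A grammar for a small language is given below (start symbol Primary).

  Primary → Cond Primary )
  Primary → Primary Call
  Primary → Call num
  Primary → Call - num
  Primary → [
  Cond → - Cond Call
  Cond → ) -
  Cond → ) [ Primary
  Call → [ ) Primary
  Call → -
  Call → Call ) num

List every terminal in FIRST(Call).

Call → [ ) Primary contributes {[}.
Call → - contributes {-}.
From Call → Call ) num: add FIRST(Call) = { -, [ }.
Union: FIRST(Call) = { -, [ }.

{ -, [ }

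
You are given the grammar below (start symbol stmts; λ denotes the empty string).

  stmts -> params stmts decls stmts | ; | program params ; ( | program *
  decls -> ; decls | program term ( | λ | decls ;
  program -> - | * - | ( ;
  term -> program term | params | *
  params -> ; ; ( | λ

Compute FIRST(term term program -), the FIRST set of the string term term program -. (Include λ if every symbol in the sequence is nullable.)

{ (, *, -, ; }

Add FIRST(term)\{λ} = { (, *, -, ; }; term is nullable, continue.
Add FIRST(term)\{λ} = { (, *, -, ; }; term is nullable, continue.
Add FIRST(program) = { (, *, - }; program is not nullable, stop.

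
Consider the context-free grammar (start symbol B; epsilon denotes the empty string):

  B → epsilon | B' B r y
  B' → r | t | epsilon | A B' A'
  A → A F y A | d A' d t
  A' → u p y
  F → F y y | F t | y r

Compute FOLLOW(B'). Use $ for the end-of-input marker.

In B → B' B r y: add FIRST(B r y) = { d, r, t }.
In B' → A B' A': add FIRST(A') = { u }.
Union: FOLLOW(B') = { d, r, t, u }.

{ d, r, t, u }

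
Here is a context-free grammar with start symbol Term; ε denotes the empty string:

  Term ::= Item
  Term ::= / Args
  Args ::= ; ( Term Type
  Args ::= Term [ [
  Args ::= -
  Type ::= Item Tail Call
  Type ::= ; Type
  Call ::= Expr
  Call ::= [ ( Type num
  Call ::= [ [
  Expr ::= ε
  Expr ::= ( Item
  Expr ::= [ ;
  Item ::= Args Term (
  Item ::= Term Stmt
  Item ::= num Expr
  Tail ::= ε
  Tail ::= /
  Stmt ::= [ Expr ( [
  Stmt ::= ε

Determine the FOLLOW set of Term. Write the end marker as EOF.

Term is the start symbol, so EOF ∈ FOLLOW(Term).
In Args ::= ; ( Term Type: add FIRST(Type) = { -, /, ;, num }.
In Args ::= Term [ [: add FIRST([ [) = { [ }.
In Item ::= Args Term (: add FIRST(() = { ( }.
In Item ::= Term Stmt: add FIRST(Stmt)\{ε} = { [ }.
  Since Stmt is nullable, also add FOLLOW(Item) = { EOF, (, -, /, ;, [, num }.
Union: FOLLOW(Term) = { EOF, (, -, /, ;, [, num }.

{ EOF, (, -, /, ;, [, num }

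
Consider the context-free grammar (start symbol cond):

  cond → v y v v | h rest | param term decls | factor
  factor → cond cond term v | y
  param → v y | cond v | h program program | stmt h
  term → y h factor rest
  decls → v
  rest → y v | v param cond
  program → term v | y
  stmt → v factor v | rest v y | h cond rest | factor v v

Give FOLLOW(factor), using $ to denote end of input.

In cond → factor: factor is at the end, add FOLLOW(cond) = { $, h, v, y }.
In term → y h factor rest: add FIRST(rest) = { v, y }.
In stmt → v factor v: add FIRST(v) = { v }.
In stmt → factor v v: add FIRST(v v) = { v }.
Union: FOLLOW(factor) = { $, h, v, y }.

{ $, h, v, y }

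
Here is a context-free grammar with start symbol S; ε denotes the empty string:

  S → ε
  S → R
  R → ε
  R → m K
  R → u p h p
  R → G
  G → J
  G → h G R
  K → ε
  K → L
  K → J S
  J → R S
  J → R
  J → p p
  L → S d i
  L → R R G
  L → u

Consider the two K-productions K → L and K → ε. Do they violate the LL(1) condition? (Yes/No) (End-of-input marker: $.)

Yes

FIRST(L) = { d, h, m, p, u, ε } and FIRST(ε) = { ε }.
Both alternatives are nullable, violating the LL(1) condition.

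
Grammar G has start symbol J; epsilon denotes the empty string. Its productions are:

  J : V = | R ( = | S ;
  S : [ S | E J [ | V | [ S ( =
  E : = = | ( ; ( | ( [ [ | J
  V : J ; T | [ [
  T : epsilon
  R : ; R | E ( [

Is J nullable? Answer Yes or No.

No

Nullable nonterminals: T.
No production of J has an RHS whose symbols are all nullable, so J is not nullable.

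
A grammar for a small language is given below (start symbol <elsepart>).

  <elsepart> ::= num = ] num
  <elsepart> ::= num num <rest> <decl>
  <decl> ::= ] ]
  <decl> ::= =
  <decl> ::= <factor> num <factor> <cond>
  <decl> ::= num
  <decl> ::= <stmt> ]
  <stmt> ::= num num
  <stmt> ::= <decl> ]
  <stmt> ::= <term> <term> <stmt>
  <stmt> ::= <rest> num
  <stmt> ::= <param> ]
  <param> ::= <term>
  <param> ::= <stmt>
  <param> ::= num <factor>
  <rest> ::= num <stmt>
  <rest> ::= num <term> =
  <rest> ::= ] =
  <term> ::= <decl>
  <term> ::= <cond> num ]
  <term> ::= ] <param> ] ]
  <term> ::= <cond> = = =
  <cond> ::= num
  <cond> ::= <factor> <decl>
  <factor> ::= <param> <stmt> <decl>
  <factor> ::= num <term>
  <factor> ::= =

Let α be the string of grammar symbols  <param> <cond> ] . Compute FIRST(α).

{ =, ], num }

Add FIRST(<param>) = { =, ], num }; <param> is not nullable, stop.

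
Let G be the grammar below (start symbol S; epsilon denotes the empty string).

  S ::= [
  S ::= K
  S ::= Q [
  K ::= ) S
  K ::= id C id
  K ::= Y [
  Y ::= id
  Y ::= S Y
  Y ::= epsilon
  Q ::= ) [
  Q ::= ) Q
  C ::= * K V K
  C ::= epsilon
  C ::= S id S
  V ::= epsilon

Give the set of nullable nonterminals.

{ C, V, Y }

Directly nullable (have an epsilon-production): Y, C, V.
No other nonterminal has a production whose RHS symbols are all nullable.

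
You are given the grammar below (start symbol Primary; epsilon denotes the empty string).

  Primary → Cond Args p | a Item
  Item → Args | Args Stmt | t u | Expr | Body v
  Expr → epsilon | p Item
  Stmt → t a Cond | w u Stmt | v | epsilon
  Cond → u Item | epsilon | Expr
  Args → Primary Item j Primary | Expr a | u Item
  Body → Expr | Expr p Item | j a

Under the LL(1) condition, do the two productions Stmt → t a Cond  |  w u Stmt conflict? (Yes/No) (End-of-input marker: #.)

No

FIRST(t a Cond) = { t } and FIRST(w u Stmt) = { w }.
The FIRST sets are disjoint and neither alternative is nullable — no conflict.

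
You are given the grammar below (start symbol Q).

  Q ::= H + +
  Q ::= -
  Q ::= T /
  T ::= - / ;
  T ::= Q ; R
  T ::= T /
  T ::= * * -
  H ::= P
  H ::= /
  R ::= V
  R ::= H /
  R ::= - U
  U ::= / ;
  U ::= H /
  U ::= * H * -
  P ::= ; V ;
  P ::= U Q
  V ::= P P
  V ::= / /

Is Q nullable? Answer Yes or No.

No

No nonterminal in this grammar is nullable.
No production of Q has an RHS whose symbols are all nullable, so Q is not nullable.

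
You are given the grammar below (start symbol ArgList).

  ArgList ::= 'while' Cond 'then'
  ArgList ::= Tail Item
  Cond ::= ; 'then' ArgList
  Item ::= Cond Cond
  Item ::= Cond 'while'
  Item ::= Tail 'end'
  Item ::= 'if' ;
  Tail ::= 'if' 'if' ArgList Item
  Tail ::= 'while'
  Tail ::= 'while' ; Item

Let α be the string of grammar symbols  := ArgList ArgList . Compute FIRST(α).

{ := }

:= is a terminal; add {:=} and stop.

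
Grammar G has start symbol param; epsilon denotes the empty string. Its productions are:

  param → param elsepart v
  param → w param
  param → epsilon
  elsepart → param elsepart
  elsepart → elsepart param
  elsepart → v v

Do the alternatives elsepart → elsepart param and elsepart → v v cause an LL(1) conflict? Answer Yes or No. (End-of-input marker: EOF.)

Yes

FIRST(elsepart param) = { v, w } and FIRST(v v) = { v }.
Both contain v, so the two alternatives are not disjoint — LL(1) conflict.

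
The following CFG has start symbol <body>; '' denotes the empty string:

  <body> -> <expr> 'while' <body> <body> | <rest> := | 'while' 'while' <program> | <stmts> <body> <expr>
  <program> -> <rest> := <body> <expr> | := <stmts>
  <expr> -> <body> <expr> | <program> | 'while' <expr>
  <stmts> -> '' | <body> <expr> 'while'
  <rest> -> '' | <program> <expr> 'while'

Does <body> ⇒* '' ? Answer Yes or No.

No

Nullable nonterminals: <rest>, <stmts>.
No production of <body> has an RHS whose symbols are all nullable, so <body> is not nullable.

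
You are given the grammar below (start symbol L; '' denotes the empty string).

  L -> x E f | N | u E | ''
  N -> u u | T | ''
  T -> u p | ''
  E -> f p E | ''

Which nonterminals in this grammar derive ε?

Directly nullable (have an ''-production): L, N, T, E.

{ E, L, N, T }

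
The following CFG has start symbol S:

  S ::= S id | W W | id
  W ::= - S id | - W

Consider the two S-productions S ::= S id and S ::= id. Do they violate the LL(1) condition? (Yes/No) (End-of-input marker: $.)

FIRST(S id) = { -, id } and FIRST(id) = { id }.
Both contain id, so the two alternatives are not disjoint — LL(1) conflict.

Yes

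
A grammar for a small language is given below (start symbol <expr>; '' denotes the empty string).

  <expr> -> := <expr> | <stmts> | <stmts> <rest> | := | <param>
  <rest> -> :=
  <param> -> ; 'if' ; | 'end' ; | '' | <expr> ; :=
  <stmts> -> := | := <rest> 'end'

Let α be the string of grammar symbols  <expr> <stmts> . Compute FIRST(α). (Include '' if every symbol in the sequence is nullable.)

{ 'end', :=, ; }

Add FIRST(<expr>)\{''} = { 'end', :=, ; }; <expr> is nullable, continue.
Add FIRST(<stmts>) = { := }; <stmts> is not nullable, stop.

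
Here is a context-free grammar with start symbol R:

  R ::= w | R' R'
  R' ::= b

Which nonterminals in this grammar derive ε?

{ } (none)

No nonterminal has an empty production or an RHS whose symbols are all nullable.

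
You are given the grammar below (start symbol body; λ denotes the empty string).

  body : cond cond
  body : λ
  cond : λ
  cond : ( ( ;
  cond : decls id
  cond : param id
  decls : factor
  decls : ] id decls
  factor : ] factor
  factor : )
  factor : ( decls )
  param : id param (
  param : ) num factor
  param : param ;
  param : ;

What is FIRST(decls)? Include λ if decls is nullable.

{ (, ), ] }

From decls : factor: add FIRST(factor) = { (, ), ] }.
decls : ] id decls contributes {]}.
Union: FIRST(decls) = { (, ), ] }.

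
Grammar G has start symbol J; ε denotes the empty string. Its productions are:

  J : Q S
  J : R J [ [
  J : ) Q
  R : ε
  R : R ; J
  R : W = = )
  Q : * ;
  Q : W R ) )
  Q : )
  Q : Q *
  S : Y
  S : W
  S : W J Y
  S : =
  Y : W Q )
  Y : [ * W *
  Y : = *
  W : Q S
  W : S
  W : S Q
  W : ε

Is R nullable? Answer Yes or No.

Yes

R has an ε-production, so R ⇒ ε.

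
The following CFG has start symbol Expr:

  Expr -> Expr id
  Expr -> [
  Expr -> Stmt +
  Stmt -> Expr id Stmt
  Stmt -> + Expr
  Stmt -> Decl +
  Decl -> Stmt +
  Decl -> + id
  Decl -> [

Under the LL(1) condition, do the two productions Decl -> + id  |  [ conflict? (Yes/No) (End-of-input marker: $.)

FIRST(+ id) = { + } and FIRST([) = { [ }.
The FIRST sets are disjoint and neither alternative is nullable — no conflict.

No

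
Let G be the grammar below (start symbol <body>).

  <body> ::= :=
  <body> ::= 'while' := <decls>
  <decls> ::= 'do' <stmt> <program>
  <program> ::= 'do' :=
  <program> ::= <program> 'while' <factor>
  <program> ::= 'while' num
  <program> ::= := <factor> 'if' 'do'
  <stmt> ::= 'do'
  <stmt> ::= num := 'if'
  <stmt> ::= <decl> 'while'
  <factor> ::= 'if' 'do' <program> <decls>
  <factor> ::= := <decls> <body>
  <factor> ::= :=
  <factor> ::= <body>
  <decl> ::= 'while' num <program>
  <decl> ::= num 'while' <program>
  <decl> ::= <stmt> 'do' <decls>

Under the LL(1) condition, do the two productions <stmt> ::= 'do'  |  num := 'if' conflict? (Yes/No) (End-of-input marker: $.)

No

FIRST('do') = { 'do' } and FIRST(num := 'if') = { num }.
The FIRST sets are disjoint and neither alternative is nullable — no conflict.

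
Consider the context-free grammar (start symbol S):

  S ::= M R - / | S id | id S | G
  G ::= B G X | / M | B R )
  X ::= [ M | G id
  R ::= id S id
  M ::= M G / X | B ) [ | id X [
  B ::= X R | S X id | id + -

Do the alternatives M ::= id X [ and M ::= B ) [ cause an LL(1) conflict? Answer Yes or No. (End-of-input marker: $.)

FIRST(id X [) = { id } and FIRST(B ) [) = { /, [, id }.
Both contain id, so the two alternatives are not disjoint — LL(1) conflict.

Yes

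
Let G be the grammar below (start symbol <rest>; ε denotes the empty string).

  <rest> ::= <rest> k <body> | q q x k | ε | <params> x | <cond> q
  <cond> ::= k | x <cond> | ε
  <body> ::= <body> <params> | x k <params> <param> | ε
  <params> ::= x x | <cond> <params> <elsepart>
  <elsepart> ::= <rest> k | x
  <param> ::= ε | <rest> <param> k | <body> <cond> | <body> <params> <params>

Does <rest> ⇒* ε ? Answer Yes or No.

<rest> has an ε-production, so <rest> ⇒ ε.

Yes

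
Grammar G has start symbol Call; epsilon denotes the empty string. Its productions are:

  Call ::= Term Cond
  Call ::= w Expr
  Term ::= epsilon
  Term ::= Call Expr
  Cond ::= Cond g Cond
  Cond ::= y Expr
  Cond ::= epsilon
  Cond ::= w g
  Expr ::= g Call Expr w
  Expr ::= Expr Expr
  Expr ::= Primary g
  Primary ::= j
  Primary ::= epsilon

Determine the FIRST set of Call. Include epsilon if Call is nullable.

{ g, j, w, y, epsilon }

From Call ::= Term Cond: Term, Cond nullable, take FIRST(Term) ∪ FIRST(Cond) = { g, j, w, y }; also epsilon since the whole RHS is nullable.
Call ::= w Expr contributes {w}.
Union: FIRST(Call) = { g, j, w, y, epsilon }.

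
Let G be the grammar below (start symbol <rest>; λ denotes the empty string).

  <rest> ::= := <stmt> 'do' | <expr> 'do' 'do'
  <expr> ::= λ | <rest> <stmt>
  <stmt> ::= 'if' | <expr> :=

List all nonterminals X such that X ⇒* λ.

Directly nullable (have an λ-production): <expr>.
No other nonterminal has a production whose RHS symbols are all nullable.

{ <expr> }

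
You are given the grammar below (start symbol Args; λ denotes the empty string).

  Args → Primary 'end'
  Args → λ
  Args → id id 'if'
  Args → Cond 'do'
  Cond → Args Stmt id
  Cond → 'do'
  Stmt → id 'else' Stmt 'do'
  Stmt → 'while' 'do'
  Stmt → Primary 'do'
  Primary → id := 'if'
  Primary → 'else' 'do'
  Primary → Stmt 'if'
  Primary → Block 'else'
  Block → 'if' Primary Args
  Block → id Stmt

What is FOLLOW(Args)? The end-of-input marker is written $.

Args is the start symbol, so $ ∈ FOLLOW(Args).
In Cond → Args Stmt id: add FIRST(Stmt id) = { 'else', 'if', 'while', id }.
In Block → 'if' Primary Args: Args is at the end, add FOLLOW(Block) = { 'else' }.
Union: FOLLOW(Args) = { $, 'else', 'if', 'while', id }.

{ $, 'else', 'if', 'while', id }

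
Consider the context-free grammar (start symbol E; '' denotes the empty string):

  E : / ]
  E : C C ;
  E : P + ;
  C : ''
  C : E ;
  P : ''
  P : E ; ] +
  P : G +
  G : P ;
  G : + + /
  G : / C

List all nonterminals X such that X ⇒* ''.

{ C, P }

Directly nullable (have an ''-production): C, P.
No other nonterminal has a production whose RHS symbols are all nullable.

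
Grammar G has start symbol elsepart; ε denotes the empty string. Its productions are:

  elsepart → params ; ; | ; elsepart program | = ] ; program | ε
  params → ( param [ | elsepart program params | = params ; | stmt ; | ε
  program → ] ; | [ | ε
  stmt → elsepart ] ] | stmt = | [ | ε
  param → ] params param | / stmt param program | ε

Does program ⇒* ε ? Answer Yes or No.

program has an ε-production, so program ⇒ ε.

Yes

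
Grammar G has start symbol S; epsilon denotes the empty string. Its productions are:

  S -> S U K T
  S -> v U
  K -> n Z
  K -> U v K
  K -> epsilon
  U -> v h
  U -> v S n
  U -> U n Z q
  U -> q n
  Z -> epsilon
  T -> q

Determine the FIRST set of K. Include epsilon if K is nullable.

{ n, q, v, epsilon }

K -> n Z contributes {n}.
From K -> U v K: add FIRST(U) = { q, v }.
K -> epsilon contributes epsilon.
Union: FIRST(K) = { n, q, v, epsilon }.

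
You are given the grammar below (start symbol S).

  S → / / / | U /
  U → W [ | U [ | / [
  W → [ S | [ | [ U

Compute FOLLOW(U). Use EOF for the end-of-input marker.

{ /, [ }

In S → U /: add FIRST(/) = { / }.
In U → U [: add FIRST([) = { [ }.
In W → [ U: U is at the end, add FOLLOW(W) = { [ }.
Union: FOLLOW(U) = { /, [ }.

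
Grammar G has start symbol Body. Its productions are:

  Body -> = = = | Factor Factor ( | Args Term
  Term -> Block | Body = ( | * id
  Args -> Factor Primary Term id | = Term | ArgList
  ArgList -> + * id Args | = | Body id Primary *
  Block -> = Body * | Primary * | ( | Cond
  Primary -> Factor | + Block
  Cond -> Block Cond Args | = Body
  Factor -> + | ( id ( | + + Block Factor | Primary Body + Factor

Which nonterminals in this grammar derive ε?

{ } (none)

No nonterminal has an empty production or an RHS whose symbols are all nullable.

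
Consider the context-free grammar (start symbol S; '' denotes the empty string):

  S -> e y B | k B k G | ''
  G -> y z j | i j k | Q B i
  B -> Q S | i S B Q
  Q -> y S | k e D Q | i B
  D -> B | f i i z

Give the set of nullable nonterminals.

{ S }

Directly nullable (have an ''-production): S.
No other nonterminal has a production whose RHS symbols are all nullable.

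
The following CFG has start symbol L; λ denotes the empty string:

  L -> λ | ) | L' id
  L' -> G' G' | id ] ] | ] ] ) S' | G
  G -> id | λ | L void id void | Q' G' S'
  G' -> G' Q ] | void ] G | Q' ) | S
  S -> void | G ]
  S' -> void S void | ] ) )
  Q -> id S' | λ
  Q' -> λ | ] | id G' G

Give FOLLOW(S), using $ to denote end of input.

{ ), ], id, void }

In G' -> S: S is at the end, add FOLLOW(G') = { ), ], id, void }.
In S' -> void S void: add FIRST(void) = { void }.
Union: FOLLOW(S) = { ), ], id, void }.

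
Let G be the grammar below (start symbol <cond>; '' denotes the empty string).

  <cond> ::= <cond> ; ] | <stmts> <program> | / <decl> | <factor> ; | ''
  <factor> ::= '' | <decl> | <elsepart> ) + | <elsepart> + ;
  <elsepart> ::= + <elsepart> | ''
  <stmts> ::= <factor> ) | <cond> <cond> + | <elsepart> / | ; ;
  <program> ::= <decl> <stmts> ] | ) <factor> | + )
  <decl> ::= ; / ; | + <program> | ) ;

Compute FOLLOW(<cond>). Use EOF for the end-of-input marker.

{ EOF, ), +, /, ; }

<cond> is the start symbol, so EOF ∈ FOLLOW(<cond>).
In <cond> ::= <cond> ; ]: add FIRST(; ]) = { ; }.
In <stmts> ::= <cond> <cond> +: add FIRST(<cond> +) = { ), +, /, ; }.
In <stmts> ::= <cond> <cond> +: add FIRST(+) = { + }.
Union: FOLLOW(<cond>) = { EOF, ), +, /, ; }.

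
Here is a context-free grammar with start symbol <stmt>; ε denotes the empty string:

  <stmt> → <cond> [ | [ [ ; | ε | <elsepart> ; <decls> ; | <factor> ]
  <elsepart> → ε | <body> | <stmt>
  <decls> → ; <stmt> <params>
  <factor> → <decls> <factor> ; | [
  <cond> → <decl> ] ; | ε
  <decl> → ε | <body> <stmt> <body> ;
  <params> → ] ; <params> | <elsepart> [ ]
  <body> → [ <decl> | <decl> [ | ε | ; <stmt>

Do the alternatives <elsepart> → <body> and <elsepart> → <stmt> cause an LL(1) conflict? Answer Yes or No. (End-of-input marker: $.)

FIRST(<body>) = { ;, [, ], ε } and FIRST(<stmt>) = { ;, [, ], ε }.
Both contain ;, so the two alternatives are not disjoint — LL(1) conflict.

Yes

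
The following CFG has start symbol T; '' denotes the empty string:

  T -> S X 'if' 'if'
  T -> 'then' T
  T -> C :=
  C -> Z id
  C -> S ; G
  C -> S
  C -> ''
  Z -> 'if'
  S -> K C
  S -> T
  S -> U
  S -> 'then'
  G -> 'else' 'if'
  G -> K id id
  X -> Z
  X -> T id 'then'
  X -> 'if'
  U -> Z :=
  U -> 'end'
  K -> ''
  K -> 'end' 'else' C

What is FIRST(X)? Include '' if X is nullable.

{ 'end', 'if', 'then', :=, ; }

From X -> Z: add FIRST(Z) = { 'if' }.
From X -> T id 'then': add FIRST(T) = { 'end', 'if', 'then', :=, ; }.
X -> 'if' contributes {'if'}.
Union: FIRST(X) = { 'end', 'if', 'then', :=, ; }.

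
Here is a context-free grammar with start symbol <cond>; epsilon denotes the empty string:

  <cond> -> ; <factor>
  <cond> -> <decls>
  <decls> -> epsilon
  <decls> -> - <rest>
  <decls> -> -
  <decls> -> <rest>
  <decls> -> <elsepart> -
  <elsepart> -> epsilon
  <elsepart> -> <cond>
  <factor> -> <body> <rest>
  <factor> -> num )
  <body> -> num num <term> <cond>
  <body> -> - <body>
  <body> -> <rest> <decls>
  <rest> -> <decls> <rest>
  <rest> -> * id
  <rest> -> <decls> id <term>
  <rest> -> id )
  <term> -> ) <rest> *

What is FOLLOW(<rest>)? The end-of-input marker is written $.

In <decls> -> - <rest>: <rest> is at the end, add FOLLOW(<decls>) = { $, *, -, ;, id }.
In <decls> -> <rest>: <rest> is at the end, add FOLLOW(<decls>) = { $, *, -, ;, id }.
In <factor> -> <body> <rest>: <rest> is at the end, add FOLLOW(<factor>) = { $, *, -, ;, id }.
In <body> -> <rest> <decls>: add FIRST(<decls>)\{epsilon} = { *, -, ;, id }.
  Since <decls> is nullable, also add FOLLOW(<body>) = { *, -, ;, id }.
In <rest> -> <decls> <rest>: <rest> is at the end, add FOLLOW(<rest>) = { $, *, -, ;, id }.
In <term> -> ) <rest> *: add FIRST(*) = { * }.
Union: FOLLOW(<rest>) = { $, *, -, ;, id }.

{ $, *, -, ;, id }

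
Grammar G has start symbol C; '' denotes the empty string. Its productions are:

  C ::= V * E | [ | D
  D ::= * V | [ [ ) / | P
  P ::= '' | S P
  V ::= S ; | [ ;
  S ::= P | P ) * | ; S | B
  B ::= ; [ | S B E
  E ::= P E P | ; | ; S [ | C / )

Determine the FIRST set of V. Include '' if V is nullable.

{ ), ;, [ }

From V ::= S ;: S nullable, take FIRST(S) ∪ {;} = { ), ; }.
V ::= [ ; contributes {[}.
Union: FIRST(V) = { ), ;, [ }.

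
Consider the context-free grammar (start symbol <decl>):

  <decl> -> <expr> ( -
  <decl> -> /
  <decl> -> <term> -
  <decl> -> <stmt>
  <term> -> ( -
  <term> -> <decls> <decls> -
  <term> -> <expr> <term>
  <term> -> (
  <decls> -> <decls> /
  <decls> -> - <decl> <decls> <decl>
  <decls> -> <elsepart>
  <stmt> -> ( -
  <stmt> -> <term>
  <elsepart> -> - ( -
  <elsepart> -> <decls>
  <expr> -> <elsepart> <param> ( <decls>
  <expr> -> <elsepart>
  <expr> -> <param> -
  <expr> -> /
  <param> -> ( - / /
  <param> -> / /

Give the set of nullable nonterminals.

{ } (none)

No nonterminal has an empty production or an RHS whose symbols are all nullable.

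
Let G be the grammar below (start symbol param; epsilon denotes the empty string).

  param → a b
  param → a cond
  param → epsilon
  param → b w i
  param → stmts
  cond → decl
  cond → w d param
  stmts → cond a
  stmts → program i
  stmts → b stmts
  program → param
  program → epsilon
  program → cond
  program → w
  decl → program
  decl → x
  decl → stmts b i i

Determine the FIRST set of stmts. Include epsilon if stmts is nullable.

From stmts → cond a: cond nullable, take FIRST(cond) ∪ {a} = { a, b, i, w, x }.
From stmts → program i: program nullable, take FIRST(program) ∪ {i} = { a, b, i, w, x }.
stmts → b stmts contributes {b}.
Union: FIRST(stmts) = { a, b, i, w, x }.

{ a, b, i, w, x }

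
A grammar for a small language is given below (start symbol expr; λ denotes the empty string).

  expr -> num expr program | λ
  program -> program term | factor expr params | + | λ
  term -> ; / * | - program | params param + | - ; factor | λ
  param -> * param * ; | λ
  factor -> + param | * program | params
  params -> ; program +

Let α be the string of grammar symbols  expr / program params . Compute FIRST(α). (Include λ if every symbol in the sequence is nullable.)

{ /, num }

Add FIRST(expr)\{λ} = { num }; expr is nullable, continue.
/ is a terminal; add {/} and stop.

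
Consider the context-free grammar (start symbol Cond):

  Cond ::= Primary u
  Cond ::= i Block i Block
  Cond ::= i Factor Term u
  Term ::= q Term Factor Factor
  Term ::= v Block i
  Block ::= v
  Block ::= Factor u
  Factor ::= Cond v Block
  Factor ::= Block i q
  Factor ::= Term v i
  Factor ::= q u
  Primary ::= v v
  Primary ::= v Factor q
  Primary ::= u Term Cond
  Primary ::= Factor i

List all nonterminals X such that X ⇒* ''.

{ } (none)

No nonterminal has an empty production or an RHS whose symbols are all nullable.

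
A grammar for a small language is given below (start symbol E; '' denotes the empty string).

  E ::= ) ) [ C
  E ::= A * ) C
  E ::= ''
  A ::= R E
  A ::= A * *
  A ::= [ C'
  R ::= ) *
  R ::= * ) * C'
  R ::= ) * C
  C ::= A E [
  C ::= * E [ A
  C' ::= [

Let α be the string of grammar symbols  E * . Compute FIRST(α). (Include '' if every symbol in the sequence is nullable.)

{ ), *, [ }

Add FIRST(E)\{''} = { ), *, [ }; E is nullable, continue.
* is a terminal; add {*} and stop.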